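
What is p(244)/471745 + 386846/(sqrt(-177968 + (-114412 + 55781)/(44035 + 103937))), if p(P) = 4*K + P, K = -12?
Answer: 196/471745 - 773692*I*sqrt(974186222122311)/26334339527 ≈ 0.00041548 - 916.99*I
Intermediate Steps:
p(P) = -48 + P (p(P) = 4*(-12) + P = -48 + P)
p(244)/471745 + 386846/(sqrt(-177968 + (-114412 + 55781)/(44035 + 103937))) = (-48 + 244)/471745 + 386846/(sqrt(-177968 + (-114412 + 55781)/(44035 + 103937))) = 196*(1/471745) + 386846/(sqrt(-177968 - 58631/147972)) = 196/471745 + 386846/(sqrt(-177968 - 58631*1/147972)) = 196/471745 + 386846/(sqrt(-177968 - 58631/147972)) = 196/471745 + 386846/(sqrt(-26334339527/147972)) = 196/471745 + 386846/((I*sqrt(974186222122311)/73986)) = 196/471745 + 386846*(-2*I*sqrt(974186222122311)/26334339527) = 196/471745 - 773692*I*sqrt(974186222122311)/26334339527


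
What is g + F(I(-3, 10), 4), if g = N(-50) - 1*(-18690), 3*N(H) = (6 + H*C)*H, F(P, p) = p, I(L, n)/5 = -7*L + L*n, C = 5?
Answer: 68282/3 ≈ 22761.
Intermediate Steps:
I(L, n) = -35*L + 5*L*n (I(L, n) = 5*(-7*L + L*n) = -35*L + 5*L*n)
N(H) = H*(6 + 5*H)/3 (N(H) = ((6 + H*5)*H)/3 = ((6 + 5*H)*H)/3 = (H*(6 + 5*H))/3 = H*(6 + 5*H)/3)
g = 68270/3 (g = (⅓)*(-50)*(6 + 5*(-50)) - 1*(-18690) = (⅓)*(-50)*(6 - 250) + 18690 = (⅓)*(-50)*(-244) + 18690 = 12200/3 + 18690 = 68270/3 ≈ 22757.)
g + F(I(-3, 10), 4) = 68270/3 + 4 = 68282/3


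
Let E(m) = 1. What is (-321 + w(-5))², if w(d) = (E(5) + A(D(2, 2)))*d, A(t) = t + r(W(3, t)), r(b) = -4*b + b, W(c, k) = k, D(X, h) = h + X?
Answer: 81796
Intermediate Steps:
D(X, h) = X + h
r(b) = -3*b
A(t) = -2*t (A(t) = t - 3*t = -2*t)
w(d) = -7*d (w(d) = (1 - 2*(2 + 2))*d = (1 - 2*4)*d = (1 - 8)*d = -7*d)
(-321 + w(-5))² = (-321 - 7*(-5))² = (-321 + 35)² = (-286)² = 81796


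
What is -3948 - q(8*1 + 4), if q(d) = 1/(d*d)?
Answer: -568513/144 ≈ -3948.0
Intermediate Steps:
q(d) = d⁻²
-3948 - q(8*1 + 4) = -3948 - 1/(8*1 + 4)² = -3948 - 1/(8 + 4)² = -3948 - 1/12² = -3948 - 1*1/144 = -3948 - 1/144 = -568513/144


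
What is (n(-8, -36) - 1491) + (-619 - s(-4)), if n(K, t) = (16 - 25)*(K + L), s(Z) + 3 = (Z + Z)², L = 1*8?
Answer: -2171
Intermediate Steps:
L = 8
s(Z) = -3 + 4*Z² (s(Z) = -3 + (Z + Z)² = -3 + (2*Z)² = -3 + 4*Z²)
n(K, t) = -72 - 9*K (n(K, t) = (16 - 25)*(K + 8) = -9*(8 + K) = -72 - 9*K)
(n(-8, -36) - 1491) + (-619 - s(-4)) = ((-72 - 9*(-8)) - 1491) + (-619 - (-3 + 4*(-4)²)) = ((-72 + 72) - 1491) + (-619 - (-3 + 4*16)) = (0 - 1491) + (-619 - (-3 + 64)) = -1491 + (-619 - 1*61) = -1491 + (-619 - 61) = -1491 - 680 = -2171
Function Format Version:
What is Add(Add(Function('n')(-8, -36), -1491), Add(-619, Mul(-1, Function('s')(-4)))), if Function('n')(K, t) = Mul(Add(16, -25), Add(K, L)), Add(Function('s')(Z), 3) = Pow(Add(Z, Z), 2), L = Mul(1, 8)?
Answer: -2171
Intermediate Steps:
L = 8
Function('s')(Z) = Add(-3, Mul(4, Pow(Z, 2))) (Function('s')(Z) = Add(-3, Pow(Add(Z, Z), 2)) = Add(-3, Pow(Mul(2, Z), 2)) = Add(-3, Mul(4, Pow(Z, 2))))
Function('n')(K, t) = Add(-72, Mul(-9, K)) (Function('n')(K, t) = Mul(Add(16, -25), Add(K, 8)) = Mul(-9, Add(8, K)) = Add(-72, Mul(-9, K)))
Add(Add(Function('n')(-8, -36), -1491), Add(-619, Mul(-1, Function('s')(-4)))) = Add(Add(Add(-72, Mul(-9, -8)), -1491), Add(-619, Mul(-1, Add(-3, Mul(4, Pow(-4, 2)))))) = Add(Add(Add(-72, 72), -1491), Add(-619, Mul(-1, Add(-3, Mul(4, 16))))) = Add(Add(0, -1491), Add(-619, Mul(-1, Add(-3, 64)))) = Add(-1491, Add(-619, Mul(-1, 61))) = Add(-1491, Add(-619, -61)) = Add(-1491, -680) = -2171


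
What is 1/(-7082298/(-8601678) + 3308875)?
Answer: 20777/68748512982 ≈ 3.0222e-7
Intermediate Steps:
1/(-7082298/(-8601678) + 3308875) = 1/(-7082298*(-1/8601678) + 3308875) = 1/(17107/20777 + 3308875) = 1/(68748512982/20777) = 20777/68748512982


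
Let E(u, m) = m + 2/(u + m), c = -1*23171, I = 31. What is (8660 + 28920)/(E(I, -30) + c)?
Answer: -37580/23199 ≈ -1.6199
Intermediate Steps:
c = -23171
E(u, m) = m + 2/(m + u)
(8660 + 28920)/(E(I, -30) + c) = (8660 + 28920)/((2 + (-30)**2 - 30*31)/(-30 + 31) - 23171) = 37580/((2 + 900 - 930)/1 - 23171) = 37580/(1*(-28) - 23171) = 37580/(-28 - 23171) = 37580/(-23199) = 37580*(-1/23199) = -37580/23199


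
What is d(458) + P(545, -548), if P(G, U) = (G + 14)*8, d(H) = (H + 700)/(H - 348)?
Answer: 246539/55 ≈ 4482.5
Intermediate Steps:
d(H) = (700 + H)/(-348 + H)
P(G, U) = 112 + 8*G (P(G, U) = (14 + G)*8 = 112 + 8*G)
d(458) + P(545, -548) = (700 + 458)/(-348 + 458) + (112 + 8*545) = 1158/110 + (112 + 4360) = (1/110)*1158 + 4472 = 579/55 + 4472 = 246539/55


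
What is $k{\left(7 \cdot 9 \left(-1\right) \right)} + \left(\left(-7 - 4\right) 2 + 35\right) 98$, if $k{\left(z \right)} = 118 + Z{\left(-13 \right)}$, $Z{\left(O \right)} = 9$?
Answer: $1401$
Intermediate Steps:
$k{\left(z \right)} = 127$ ($k{\left(z \right)} = 118 + 9 = 127$)
$k{\left(7 \cdot 9 \left(-1\right) \right)} + \left(\left(-7 - 4\right) 2 + 35\right) 98 = 127 + \left(\left(-7 - 4\right) 2 + 35\right) 98 = 127 + \left(\left(-11\right) 2 + 35\right) 98 = 127 + \left(-22 + 35\right) 98 = 127 + 13 \cdot 98 = 127 + 1274 = 1401$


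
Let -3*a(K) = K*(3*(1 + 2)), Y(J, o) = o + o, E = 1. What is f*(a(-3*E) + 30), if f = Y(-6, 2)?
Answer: 156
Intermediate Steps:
Y(J, o) = 2*o
a(K) = -3*K (a(K) = -K*3*(1 + 2)/3 = -K*3*3/3 = -K*9/3 = -3*K)
f = 4 (f = 2*2 = 4)
f*(a(-3*E) + 30) = 4*(-(-9) + 30) = 4*(-3*(-3) + 30) = 4*(9 + 30) = 4*39 = 156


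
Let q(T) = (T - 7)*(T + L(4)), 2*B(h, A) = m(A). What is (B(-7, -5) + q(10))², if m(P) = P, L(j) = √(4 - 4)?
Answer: 3025/4 ≈ 756.25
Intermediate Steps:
L(j) = 0 (L(j) = √0 = 0)
B(h, A) = A/2
q(T) = T*(-7 + T) (q(T) = (T - 7)*(T + 0) = (-7 + T)*T = T*(-7 + T))
(B(-7, -5) + q(10))² = ((½)*(-5) + 10*(-7 + 10))² = (-5/2 + 10*3)² = (-5/2 + 30)² = (55/2)² = 3025/4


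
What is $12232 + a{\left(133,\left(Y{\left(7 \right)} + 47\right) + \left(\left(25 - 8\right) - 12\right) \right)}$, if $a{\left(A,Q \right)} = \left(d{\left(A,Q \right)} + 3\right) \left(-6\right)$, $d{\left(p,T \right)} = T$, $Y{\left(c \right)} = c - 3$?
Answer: $11878$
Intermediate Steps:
$Y{\left(c \right)} = -3 + c$
$a{\left(A,Q \right)} = -18 - 6 Q$ ($a{\left(A,Q \right)} = \left(Q + 3\right) \left(-6\right) = \left(3 + Q\right) \left(-6\right) = -18 - 6 Q$)
$12232 + a{\left(133,\left(Y{\left(7 \right)} + 47\right) + \left(\left(25 - 8\right) - 12\right) \right)} = 12232 - \left(18 + 6 \left(\left(\left(-3 + 7\right) + 47\right) + \left(\left(25 - 8\right) - 12\right)\right)\right) = 12232 - \left(18 + 6 \left(\left(4 + 47\right) + \left(17 - 12\right)\right)\right) = 12232 - \left(18 + 6 \left(51 + 5\right)\right) = 12232 - 354 = 11878$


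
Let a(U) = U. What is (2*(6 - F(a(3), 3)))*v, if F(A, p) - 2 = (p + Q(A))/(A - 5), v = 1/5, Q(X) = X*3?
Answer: 4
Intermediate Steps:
Q(X) = 3*X
v = ⅕ ≈ 0.20000
F(A, p) = 2 + (p + 3*A)/(-5 + A) (F(A, p) = 2 + (p + 3*A)/(A - 5) = 2 + (p + 3*A)/(-5 + A))
(2*(6 - F(a(3), 3)))*v = (2*(6 - (-10 + 3 + 5*3)/(-5 + 3)))*(⅕) = (2*(6 - (-10 + 3 + 15)/(-2)))*(⅕) = (2*(6 - (-1)*8/2))*(⅕) = (2*(6 - 1*(-4)))*(⅕) = (2*(6 + 4))*(⅕) = (2*10)*(⅕) = 20*(⅕) = 4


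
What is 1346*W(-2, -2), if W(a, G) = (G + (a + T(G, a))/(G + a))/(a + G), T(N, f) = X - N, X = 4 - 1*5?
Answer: 4711/8 ≈ 588.88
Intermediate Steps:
X = -1 (X = 4 - 5 = -1)
T(N, f) = -1 - N
W(a, G) = (G + (-1 + a - G)/(G + a))/(G + a) (W(a, G) = (G + (a + (-1 - G))/(G + a))/(a + G) = (G + (-1 + a - G)/(G + a))/(G + a))
1346*W(-2, -2) = 1346*((-1 - 2 + (-2)**2 - 1*(-2) - 2*(-2))/(-2 - 2)**2) = 1346*((-1 - 2 + 4 + 2 + 4)/(-4)**2) = 1346*((1/16)*7) = 1346*(7/16) = 4711/8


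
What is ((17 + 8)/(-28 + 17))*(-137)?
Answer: 3425/11 ≈ 311.36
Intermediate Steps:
((17 + 8)/(-28 + 17))*(-137) = (25/(-11))*(-137) = (25*(-1/11))*(-137) = -25/11*(-137) = 3425/11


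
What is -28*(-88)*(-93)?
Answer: -229152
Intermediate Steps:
-28*(-88)*(-93) = 2464*(-93) = -229152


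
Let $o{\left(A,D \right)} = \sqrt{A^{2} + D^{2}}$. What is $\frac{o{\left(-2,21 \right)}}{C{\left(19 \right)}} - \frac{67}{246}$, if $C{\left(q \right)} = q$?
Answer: $- \frac{67}{246} + \frac{\sqrt{445}}{19} \approx 0.83791$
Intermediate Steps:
$\frac{o{\left(-2,21 \right)}}{C{\left(19 \right)}} - \frac{67}{246} = \frac{\sqrt{\left(-2\right)^{2} + 21^{2}}}{19} - \frac{67}{246} = \sqrt{4 + 441} \cdot \frac{1}{19} - \frac{67}{246} = \sqrt{445} \cdot \frac{1}{19} - \frac{67}{246} = \frac{\sqrt{445}}{19} - \frac{67}{246} = - \frac{67}{246} + \frac{\sqrt{445}}{19}$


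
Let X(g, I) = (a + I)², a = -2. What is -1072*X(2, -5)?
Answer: -52528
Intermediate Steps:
X(g, I) = (-2 + I)²
-1072*X(2, -5) = -1072*(-2 - 5)² = -1072*(-7)² = -1072*49 = -52528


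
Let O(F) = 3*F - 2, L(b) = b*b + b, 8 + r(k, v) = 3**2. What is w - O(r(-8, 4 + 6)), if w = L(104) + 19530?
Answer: 30449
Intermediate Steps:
r(k, v) = 1 (r(k, v) = -8 + 3**2 = -8 + 9 = 1)
L(b) = b + b**2 (L(b) = b**2 + b = b + b**2)
w = 30450 (w = 104*(1 + 104) + 19530 = 104*105 + 19530 = 10920 + 19530 = 30450)
O(F) = -2 + 3*F
w - O(r(-8, 4 + 6)) = 30450 - (-2 + 3*1) = 30450 - (-2 + 3) = 30450 - 1*1 = 30450 - 1 = 30449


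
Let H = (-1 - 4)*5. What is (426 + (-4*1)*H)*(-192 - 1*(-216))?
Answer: 12624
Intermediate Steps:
H = -25 (H = -5*5 = -25)
(426 + (-4*1)*H)*(-192 - 1*(-216)) = (426 - 4*1*(-25))*(-192 - 1*(-216)) = (426 - 4*(-25))*(-192 + 216) = (426 + 100)*24 = 526*24 = 12624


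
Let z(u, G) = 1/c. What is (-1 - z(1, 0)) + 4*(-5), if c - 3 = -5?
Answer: -41/2 ≈ -20.500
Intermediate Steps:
c = -2 (c = 3 - 5 = -2)
z(u, G) = -1/2 (z(u, G) = 1/(-2) = -1/2)
(-1 - z(1, 0)) + 4*(-5) = (-1 - 1*(-1/2)) + 4*(-5) = (-1 + 1/2) - 20 = -1/2 - 20 = -41/2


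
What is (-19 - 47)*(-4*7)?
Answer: 1848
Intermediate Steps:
(-19 - 47)*(-4*7) = -66*(-28) = 1848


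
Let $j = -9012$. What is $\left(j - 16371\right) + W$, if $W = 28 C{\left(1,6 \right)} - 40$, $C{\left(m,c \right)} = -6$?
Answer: $-25591$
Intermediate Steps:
$W = -208$ ($W = 28 \left(-6\right) - 40 = -168 - 40 = -208$)
$\left(j - 16371\right) + W = \left(-9012 - 16371\right) - 208 = -25383 - 208 = -25591$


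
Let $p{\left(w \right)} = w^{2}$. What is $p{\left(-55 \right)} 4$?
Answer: $12100$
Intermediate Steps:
$p{\left(-55 \right)} 4 = \left(-55\right)^{2} \cdot 4 = 3025 \cdot 4 = 12100$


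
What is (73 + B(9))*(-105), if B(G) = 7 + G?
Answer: -9345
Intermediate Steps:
(73 + B(9))*(-105) = (73 + (7 + 9))*(-105) = (73 + 16)*(-105) = 89*(-105) = -9345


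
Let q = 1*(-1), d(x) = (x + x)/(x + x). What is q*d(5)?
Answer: -1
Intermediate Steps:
d(x) = 1 (d(x) = (2*x)/((2*x)) = (2*x)*(1/(2*x)) = 1)
q = -1
q*d(5) = -1*1 = -1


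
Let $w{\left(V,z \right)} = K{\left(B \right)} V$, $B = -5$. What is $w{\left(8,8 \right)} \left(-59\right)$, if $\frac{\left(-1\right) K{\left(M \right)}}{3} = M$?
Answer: $-7080$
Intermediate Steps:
$K{\left(M \right)} = - 3 M$
$w{\left(V,z \right)} = 15 V$ ($w{\left(V,z \right)} = \left(-3\right) \left(-5\right) V = 15 V$)
$w{\left(8,8 \right)} \left(-59\right) = 15 \cdot 8 \left(-59\right) = 120 \left(-59\right) = -7080$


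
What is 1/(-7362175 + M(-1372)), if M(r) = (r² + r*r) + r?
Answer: -1/3598779 ≈ -2.7787e-7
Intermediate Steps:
M(r) = r + 2*r² (M(r) = (r² + r²) + r = 2*r² + r = r + 2*r²)
1/(-7362175 + M(-1372)) = 1/(-7362175 - 1372*(1 + 2*(-1372))) = 1/(-7362175 - 1372*(1 - 2744)) = 1/(-7362175 - 1372*(-2743)) = 1/(-7362175 + 3763396) = 1/(-3598779) = -1/3598779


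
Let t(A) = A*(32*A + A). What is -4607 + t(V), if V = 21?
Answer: 9946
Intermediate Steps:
t(A) = 33*A² (t(A) = A*(33*A) = 33*A²)
-4607 + t(V) = -4607 + 33*21² = -4607 + 33*441 = -4607 + 14553 = 9946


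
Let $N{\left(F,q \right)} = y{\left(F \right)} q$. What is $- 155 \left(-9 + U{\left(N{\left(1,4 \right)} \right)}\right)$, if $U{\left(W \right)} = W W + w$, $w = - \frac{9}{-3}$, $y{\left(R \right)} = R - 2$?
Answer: $-1550$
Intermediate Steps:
$y{\left(R \right)} = -2 + R$
$N{\left(F,q \right)} = q \left(-2 + F\right)$ ($N{\left(F,q \right)} = \left(-2 + F\right) q = q \left(-2 + F\right)$)
$w = 3$ ($w = \left(-9\right) \left(- \frac{1}{3}\right) = 3$)
$U{\left(W \right)} = 3 + W^{2}$ ($U{\left(W \right)} = W W + 3 = W^{2} + 3 = 3 + W^{2}$)
$- 155 \left(-9 + U{\left(N{\left(1,4 \right)} \right)}\right) = - 155 \left(-9 + \left(3 + \left(4 \left(-2 + 1\right)\right)^{2}\right)\right) = - 155 \left(-9 + \left(3 + \left(4 \left(-1\right)\right)^{2}\right)\right) = - 155 \left(-9 + \left(3 + \left(-4\right)^{2}\right)\right) = - 155 \left(-9 + \left(3 + 16\right)\right) = - 155 \left(-9 + 19\right) = \left(-155\right) 10 = -1550$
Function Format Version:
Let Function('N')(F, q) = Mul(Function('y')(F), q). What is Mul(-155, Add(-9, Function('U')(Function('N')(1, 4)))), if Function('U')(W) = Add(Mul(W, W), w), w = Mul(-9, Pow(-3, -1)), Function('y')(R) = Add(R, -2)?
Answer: -1550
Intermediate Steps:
Function('y')(R) = Add(-2, R)
Function('N')(F, q) = Mul(q, Add(-2, F)) (Function('N')(F, q) = Mul(Add(-2, F), q) = Mul(q, Add(-2, F)))
w = 3 (w = Mul(-9, Rational(-1, 3)) = 3)
Function('U')(W) = Add(3, Pow(W, 2)) (Function('U')(W) = Add(Mul(W, W), 3) = Add(Pow(W, 2), 3) = Add(3, Pow(W, 2)))
Mul(-155, Add(-9, Function('U')(Function('N')(1, 4)))) = Mul(-155, Add(-9, Add(3, Pow(Mul(4, Add(-2, 1)), 2)))) = Mul(-155, Add(-9, Add(3, Pow(Mul(4, -1), 2)))) = Mul(-155, Add(-9, Add(3, Pow(-4, 2)))) = Mul(-155, Add(-9, Add(3, 16))) = Mul(-155, Add(-9, 19)) = Mul(-155, 10) = -1550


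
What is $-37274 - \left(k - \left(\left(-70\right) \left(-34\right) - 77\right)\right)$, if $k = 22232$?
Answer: $-57203$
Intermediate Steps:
$-37274 - \left(k - \left(\left(-70\right) \left(-34\right) - 77\right)\right) = -37274 - \left(22232 - \left(\left(-70\right) \left(-34\right) - 77\right)\right) = -37274 - \left(22232 - \left(2380 - 77\right)\right) = -37274 - \left(22232 - 2303\right) = -37274 - 19929 = -57203$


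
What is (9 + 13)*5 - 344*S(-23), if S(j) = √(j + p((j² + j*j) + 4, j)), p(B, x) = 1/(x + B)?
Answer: 110 - 688*I*√6206986/1039 ≈ 110.0 - 1649.7*I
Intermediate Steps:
p(B, x) = 1/(B + x)
S(j) = √(j + 1/(4 + j + 2*j²)) (S(j) = √(j + 1/(((j² + j*j) + 4) + j)) = √(j + 1/(((j² + j²) + 4) + j)) = √(j + 1/((2*j² + 4) + j)) = √(j + 1/((4 + 2*j²) + j)) = √(j + 1/(4 + j + 2*j²)))
(9 + 13)*5 - 344*S(-23) = (9 + 13)*5 - 344*√(1 - 23*(4 - 23 + 2*(-23)²))/√(4 - 23 + 2*(-23)²) = 22*5 - 344*√(1 - 23*(4 - 23 + 2*529))/√(4 - 23 + 2*529) = 110 - 344*√(1 - 23*(4 - 23 + 1058))/√(4 - 23 + 1058) = 110 - 344*√1039*√(1 - 23*1039)/1039 = 110 - 344*√1039*√(1 - 23897)/1039 = 110 - 344*2*I*√6206986/1039 = 110 - 688*I*√6206986/1039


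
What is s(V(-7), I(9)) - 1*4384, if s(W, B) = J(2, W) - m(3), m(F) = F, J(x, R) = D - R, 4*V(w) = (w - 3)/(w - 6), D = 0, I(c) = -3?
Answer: -114067/26 ≈ -4387.2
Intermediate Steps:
V(w) = (-3 + w)/(4*(-6 + w)) (V(w) = ((w - 3)/(w - 6))/4 = ((-3 + w)/(-6 + w))/4 = (-3 + w)/(4*(-6 + w)))
J(x, R) = -R (J(x, R) = 0 - R = -R)
s(W, B) = -3 - W (s(W, B) = -W - 1*3 = -W - 3 = -3 - W)
s(V(-7), I(9)) - 1*4384 = (-3 - (-3 - 7)/(4*(-6 - 7))) - 1*4384 = (-3 - (-10)/(4*(-13))) - 4384 = (-3 - (-1)*(-10)/(4*13)) - 4384 = (-3 - 1*5/26) - 4384 = (-3 - 5/26) - 4384 = -83/26 - 4384 = -114067/26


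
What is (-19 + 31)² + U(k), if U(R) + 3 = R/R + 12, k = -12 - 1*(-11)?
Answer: 154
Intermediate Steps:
k = -1 (k = -12 + 11 = -1)
U(R) = 10 (U(R) = -3 + (R/R + 12) = -3 + (1 + 12) = -3 + 13 = 10)
(-19 + 31)² + U(k) = (-19 + 31)² + 10 = 12² + 10 = 144 + 10 = 154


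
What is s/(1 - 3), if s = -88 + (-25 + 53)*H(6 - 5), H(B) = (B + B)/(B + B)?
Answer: 30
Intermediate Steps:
H(B) = 1 (H(B) = (2*B)/((2*B)) = (2*B)*(1/(2*B)) = 1)
s = -60 (s = -88 + (-25 + 53)*1 = -88 + 28*1 = -88 + 28 = -60)
s/(1 - 3) = -60/(1 - 3) = -60/(-2) = -60*(-½) = 30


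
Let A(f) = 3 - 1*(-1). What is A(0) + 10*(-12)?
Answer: -116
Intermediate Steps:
A(f) = 4 (A(f) = 3 + 1 = 4)
A(0) + 10*(-12) = 4 + 10*(-12) = 4 - 120 = -116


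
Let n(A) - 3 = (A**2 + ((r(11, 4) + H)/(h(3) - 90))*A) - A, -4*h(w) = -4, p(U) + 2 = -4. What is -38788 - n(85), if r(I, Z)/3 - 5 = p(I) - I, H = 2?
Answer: -4090749/89 ≈ -45964.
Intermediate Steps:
p(U) = -6 (p(U) = -2 - 4 = -6)
h(w) = 1 (h(w) = -1/4*(-4) = 1)
r(I, Z) = -3 - 3*I (r(I, Z) = 15 + 3*(-6 - I) = 15 + (-18 - 3*I) = -3 - 3*I)
n(A) = 3 + A**2 - 55*A/89 (n(A) = 3 + ((A**2 + (((-3 - 3*11) + 2)/(1 - 90))*A) - A) = 3 + ((A**2 + (((-3 - 33) + 2)/(-89))*A) - A) = 3 + ((A**2 + ((-36 + 2)*(-1/89))*A) - A) = 3 + ((A**2 + (-34*(-1/89))*A) - A) = 3 + ((A**2 + 34*A/89) - A) = 3 + (A**2 - 55*A/89) = 3 + A**2 - 55*A/89)
-38788 - n(85) = -38788 - (3 + 85**2 - 55/89*85) = -38788 - (3 + 7225 - 4675/89) = -38788 - 1*638617/89 = -38788 - 638617/89 = -4090749/89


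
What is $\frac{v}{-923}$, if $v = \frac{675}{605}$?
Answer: $- \frac{135}{111683} \approx -0.0012088$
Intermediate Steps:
$v = \frac{135}{121}$ ($v = 675 \cdot \frac{1}{605} = \frac{135}{121} \approx 1.1157$)
$\frac{v}{-923} = \frac{135}{121 \left(-923\right)} = \frac{135}{121} \left(- \frac{1}{923}\right) = - \frac{135}{111683}$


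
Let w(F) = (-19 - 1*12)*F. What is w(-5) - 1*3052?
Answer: -2897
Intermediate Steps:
w(F) = -31*F (w(F) = (-19 - 12)*F = -31*F)
w(-5) - 1*3052 = -31*(-5) - 1*3052 = 155 - 3052 = -2897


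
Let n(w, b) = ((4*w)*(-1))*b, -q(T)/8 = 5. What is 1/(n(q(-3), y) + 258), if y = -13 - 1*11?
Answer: -1/3582 ≈ -0.00027917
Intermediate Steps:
q(T) = -40 (q(T) = -8*5 = -40)
y = -24 (y = -13 - 11 = -24)
n(w, b) = -4*b*w (n(w, b) = (-4*w)*b = -4*b*w)
1/(n(q(-3), y) + 258) = 1/(-4*(-24)*(-40) + 258) = 1/(-3840 + 258) = 1/(-3582) = -1/3582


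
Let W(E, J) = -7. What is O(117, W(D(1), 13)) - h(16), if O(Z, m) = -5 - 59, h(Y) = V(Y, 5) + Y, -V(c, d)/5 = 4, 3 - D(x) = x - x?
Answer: -60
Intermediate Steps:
D(x) = 3 (D(x) = 3 - (x - x) = 3 - 1*0 = 3 + 0 = 3)
V(c, d) = -20 (V(c, d) = -5*4 = -20)
h(Y) = -20 + Y
O(Z, m) = -64
O(117, W(D(1), 13)) - h(16) = -64 - (-20 + 16) = -64 - 1*(-4) = -64 + 4 = -60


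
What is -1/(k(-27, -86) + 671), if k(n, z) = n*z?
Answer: -1/2993 ≈ -0.00033411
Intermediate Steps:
-1/(k(-27, -86) + 671) = -1/(-27*(-86) + 671) = -1/(2322 + 671) = -1/2993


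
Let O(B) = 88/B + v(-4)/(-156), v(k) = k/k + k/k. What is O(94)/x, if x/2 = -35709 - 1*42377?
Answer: -3385/572526552 ≈ -5.9124e-6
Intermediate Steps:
x = -156172 (x = 2*(-35709 - 1*42377) = 2*(-35709 - 42377) = 2*(-78086) = -156172)
v(k) = 2 (v(k) = 1 + 1 = 2)
O(B) = -1/78 + 88/B (O(B) = 88/B + 2/(-156) = 88/B + 2*(-1/156) = 88/B - 1/78 = -1/78 + 88/B)
O(94)/x = ((1/78)*(6864 - 1*94)/94)/(-156172) = ((1/78)*(1/94)*(6864 - 94))*(-1/156172) = ((1/78)*(1/94)*6770)*(-1/156172) = (3385/3666)*(-1/156172) = -3385/572526552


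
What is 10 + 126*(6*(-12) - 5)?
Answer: -9692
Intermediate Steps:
10 + 126*(6*(-12) - 5) = 10 + 126*(-72 - 5) = 10 + 126*(-77) = 10 - 9702 = -9692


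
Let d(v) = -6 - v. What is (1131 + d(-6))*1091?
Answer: 1233921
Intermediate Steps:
(1131 + d(-6))*1091 = (1131 + (-6 - 1*(-6)))*1091 = (1131 + (-6 + 6))*1091 = (1131 + 0)*1091 = 1131*1091 = 1233921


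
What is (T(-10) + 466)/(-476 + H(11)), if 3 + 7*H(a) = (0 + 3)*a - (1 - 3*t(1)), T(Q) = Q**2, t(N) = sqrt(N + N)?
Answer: -1454054/1212199 - 3962*sqrt(2)/3636597 ≈ -1.2011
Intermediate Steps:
t(N) = sqrt(2)*sqrt(N) (t(N) = sqrt(2*N) = sqrt(2)*sqrt(N))
H(a) = -4/7 + 3*a/7 + 3*sqrt(2)/7 (H(a) = -3/7 + ((0 + 3)*a - (1 - 3*sqrt(2)*sqrt(1)))/7 = -3/7 + (3*a - (1 - 3*sqrt(2)))/7 = -3/7 + (3*a + (-1 + 3*sqrt(2)))/7 = -3/7 + (-1 + 3*a + 3*sqrt(2))/7 = -3/7 + (-1/7 + 3*a/7 + 3*sqrt(2)/7) = -4/7 + 3*a/7 + 3*sqrt(2)/7)
(T(-10) + 466)/(-476 + H(11)) = ((-10)**2 + 466)/(-476 + (-4/7 + (3/7)*11 + 3*sqrt(2)/7)) = (100 + 466)/(-476 + (-4/7 + 33/7 + 3*sqrt(2)/7)) = 566/(-476 + (29/7 + 3*sqrt(2)/7)) = 566/(-3303/7 + 3*sqrt(2)/7)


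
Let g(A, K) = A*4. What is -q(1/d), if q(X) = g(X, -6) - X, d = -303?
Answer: 1/101 ≈ 0.0099010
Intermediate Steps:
g(A, K) = 4*A
q(X) = 3*X (q(X) = 4*X - X = 3*X)
-q(1/d) = -3/(-303) = -3*(-1)/303 = -1*(-1/101) = 1/101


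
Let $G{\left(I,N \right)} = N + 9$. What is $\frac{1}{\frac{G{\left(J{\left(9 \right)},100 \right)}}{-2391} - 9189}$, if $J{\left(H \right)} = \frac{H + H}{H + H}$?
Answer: $- \frac{2391}{21971008} \approx -0.00010883$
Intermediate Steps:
$J{\left(H \right)} = 1$ ($J{\left(H \right)} = \frac{2 H}{2 H} = 2 H \frac{1}{2 H} = 1$)
$G{\left(I,N \right)} = 9 + N$
$\frac{1}{\frac{G{\left(J{\left(9 \right)},100 \right)}}{-2391} - 9189} = \frac{1}{\frac{9 + 100}{-2391} - 9189} = \frac{1}{109 \left(- \frac{1}{2391}\right) - 9189} = \frac{1}{- \frac{109}{2391} - 9189} = \frac{1}{- \frac{21971008}{2391}} = - \frac{2391}{21971008}$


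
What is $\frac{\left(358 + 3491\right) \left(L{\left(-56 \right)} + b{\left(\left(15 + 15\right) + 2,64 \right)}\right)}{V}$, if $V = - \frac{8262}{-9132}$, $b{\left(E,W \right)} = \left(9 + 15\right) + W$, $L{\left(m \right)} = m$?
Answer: $\frac{62487232}{459} \approx 1.3614 \cdot 10^{5}$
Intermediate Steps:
$b{\left(E,W \right)} = 24 + W$
$V = \frac{1377}{1522}$ ($V = \left(-8262\right) \left(- \frac{1}{9132}\right) = \frac{1377}{1522} \approx 0.90473$)
$\frac{\left(358 + 3491\right) \left(L{\left(-56 \right)} + b{\left(\left(15 + 15\right) + 2,64 \right)}\right)}{V} = \frac{\left(358 + 3491\right) \left(-56 + \left(24 + 64\right)\right)}{\frac{1377}{1522}} = 3849 \left(-56 + 88\right) \frac{1522}{1377} = 3849 \cdot 32 \cdot \frac{1522}{1377} = 123168 \cdot \frac{1522}{1377} = \frac{62487232}{459}$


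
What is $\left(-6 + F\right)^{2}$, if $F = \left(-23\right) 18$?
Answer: $176400$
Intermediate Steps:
$F = -414$
$\left(-6 + F\right)^{2} = \left(-6 - 414\right)^{2} = \left(-420\right)^{2} = 176400$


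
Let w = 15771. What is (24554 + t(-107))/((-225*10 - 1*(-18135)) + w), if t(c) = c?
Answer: 8149/10552 ≈ 0.77227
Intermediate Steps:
(24554 + t(-107))/((-225*10 - 1*(-18135)) + w) = (24554 - 107)/((-225*10 - 1*(-18135)) + 15771) = 24447/((-2250 + 18135) + 15771) = 24447/(15885 + 15771) = 24447/31656 = 24447*(1/31656) = 8149/10552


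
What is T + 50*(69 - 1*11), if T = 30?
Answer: 2930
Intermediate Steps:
T + 50*(69 - 1*11) = 30 + 50*(69 - 1*11) = 30 + 50*(69 - 11) = 30 + 50*58 = 30 + 2900 = 2930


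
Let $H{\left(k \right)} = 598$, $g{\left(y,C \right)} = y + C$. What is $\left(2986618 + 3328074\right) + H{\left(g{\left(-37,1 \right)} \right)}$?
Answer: $6315290$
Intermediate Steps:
$g{\left(y,C \right)} = C + y$
$\left(2986618 + 3328074\right) + H{\left(g{\left(-37,1 \right)} \right)} = \left(2986618 + 3328074\right) + 598 = 6314692 + 598 = 6315290$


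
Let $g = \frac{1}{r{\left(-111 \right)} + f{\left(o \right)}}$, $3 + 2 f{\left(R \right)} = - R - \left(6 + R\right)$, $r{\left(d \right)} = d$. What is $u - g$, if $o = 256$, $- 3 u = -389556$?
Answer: $\frac{96480038}{743} \approx 1.2985 \cdot 10^{5}$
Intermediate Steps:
$u = 129852$ ($u = \left(- \frac{1}{3}\right) \left(-389556\right) = 129852$)
$f{\left(R \right)} = - \frac{9}{2} - R$ ($f{\left(R \right)} = - \frac{3}{2} + \frac{- R - \left(6 + R\right)}{2} = - \frac{3}{2} + \frac{-6 - 2 R}{2} = - \frac{3}{2} - \left(3 + R\right) = - \frac{9}{2} - R$)
$g = - \frac{2}{743}$ ($g = \frac{1}{-111 - \frac{521}{2}} = \frac{1}{- \frac{743}{2}} = - \frac{2}{743} \approx -0.0026918$)
$u - g = 129852 - - \frac{2}{743} = 129852 + \frac{2}{743} = \frac{96480038}{743}$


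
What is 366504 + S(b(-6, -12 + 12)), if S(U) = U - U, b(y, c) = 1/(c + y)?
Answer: 366504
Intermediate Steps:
S(U) = 0
366504 + S(b(-6, -12 + 12)) = 366504 + 0 = 366504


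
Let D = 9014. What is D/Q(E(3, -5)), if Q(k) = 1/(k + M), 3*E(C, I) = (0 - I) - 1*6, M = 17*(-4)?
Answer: -1847870/3 ≈ -6.1596e+5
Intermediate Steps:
M = -68
E(C, I) = -2 - I/3 (E(C, I) = ((0 - I) - 1*6)/3 = (-I - 6)/3 = (-6 - I)/3 = -2 - I/3)
Q(k) = 1/(-68 + k) (Q(k) = 1/(k - 68) = 1/(-68 + k))
D/Q(E(3, -5)) = 9014/(1/(-68 + (-2 - 1/3*(-5)))) = 9014/(1/(-68 + (-2 + 5/3))) = 9014/(1/(-68 - 1/3)) = 9014/(1/(-205/3)) = 9014/(-3/205) = 9014*(-205/3) = -1847870/3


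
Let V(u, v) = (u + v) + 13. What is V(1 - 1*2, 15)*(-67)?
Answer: -1809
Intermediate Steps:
V(u, v) = 13 + u + v
V(1 - 1*2, 15)*(-67) = (13 + (1 - 1*2) + 15)*(-67) = (13 + (1 - 2) + 15)*(-67) = (13 - 1 + 15)*(-67) = 27*(-67) = -1809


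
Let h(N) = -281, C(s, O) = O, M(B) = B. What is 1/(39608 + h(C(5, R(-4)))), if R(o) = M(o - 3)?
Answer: 1/39327 ≈ 2.5428e-5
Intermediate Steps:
R(o) = -3 + o (R(o) = o - 3 = -3 + o)
1/(39608 + h(C(5, R(-4)))) = 1/(39608 - 281) = 1/39327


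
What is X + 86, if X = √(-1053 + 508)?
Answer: 86 + I*√545 ≈ 86.0 + 23.345*I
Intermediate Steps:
X = I*√545 (X = √(-545) = I*√545 ≈ 23.345*I)
X + 86 = I*√545 + 86 = 86 + I*√545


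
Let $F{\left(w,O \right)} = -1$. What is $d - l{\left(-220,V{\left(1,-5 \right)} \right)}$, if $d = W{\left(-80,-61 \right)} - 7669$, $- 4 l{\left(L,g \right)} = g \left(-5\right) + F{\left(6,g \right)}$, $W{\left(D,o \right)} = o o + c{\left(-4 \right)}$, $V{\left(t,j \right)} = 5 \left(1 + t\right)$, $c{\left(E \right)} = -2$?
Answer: $- \frac{15851}{4} \approx -3962.8$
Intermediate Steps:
$V{\left(t,j \right)} = 5 + 5 t$
$W{\left(D,o \right)} = -2 + o^{2}$ ($W{\left(D,o \right)} = o o - 2 = o^{2} - 2 = -2 + o^{2}$)
$l{\left(L,g \right)} = \frac{1}{4} + \frac{5 g}{4}$ ($l{\left(L,g \right)} = - \frac{g \left(-5\right) - 1}{4} = - \frac{- 5 g - 1}{4} = - \frac{-1 - 5 g}{4} = \frac{1}{4} + \frac{5 g}{4}$)
$d = -3950$ ($d = \left(-2 + \left(-61\right)^{2}\right) - 7669 = \left(-2 + 3721\right) - 7669 = 3719 - 7669 = -3950$)
$d - l{\left(-220,V{\left(1,-5 \right)} \right)} = -3950 - \left(\frac{1}{4} + \frac{5 \left(5 + 5 \cdot 1\right)}{4}\right) = -3950 - \left(\frac{1}{4} + \frac{5 \left(5 + 5\right)}{4}\right) = -3950 - \left(\frac{1}{4} + \frac{5}{4} \cdot 10\right) = -3950 - \left(\frac{1}{4} + \frac{25}{2}\right) = -3950 - \frac{51}{4} = - \frac{15851}{4}$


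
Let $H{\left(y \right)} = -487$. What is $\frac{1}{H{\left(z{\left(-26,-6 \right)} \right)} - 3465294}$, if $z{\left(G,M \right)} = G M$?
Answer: $- \frac{1}{3465781} \approx -2.8854 \cdot 10^{-7}$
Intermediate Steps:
$\frac{1}{H{\left(z{\left(-26,-6 \right)} \right)} - 3465294} = \frac{1}{-487 - 3465294} = \frac{1}{-3465781} = - \frac{1}{3465781}$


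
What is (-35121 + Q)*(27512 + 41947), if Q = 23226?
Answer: -826214805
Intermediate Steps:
(-35121 + Q)*(27512 + 41947) = (-35121 + 23226)*(27512 + 41947) = -11895*69459 = -826214805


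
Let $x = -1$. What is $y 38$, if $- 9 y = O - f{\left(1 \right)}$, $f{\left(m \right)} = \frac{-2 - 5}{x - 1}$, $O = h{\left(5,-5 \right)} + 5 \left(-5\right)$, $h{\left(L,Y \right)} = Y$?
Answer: $\frac{1273}{9} \approx 141.44$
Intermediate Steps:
$O = -30$ ($O = -5 + 5 \left(-5\right) = -5 - 25 = -30$)
$f{\left(m \right)} = \frac{7}{2}$ ($f{\left(m \right)} = \frac{-2 - 5}{-1 - 1} = - \frac{7}{-2} = \left(-7\right) \left(- \frac{1}{2}\right) = \frac{7}{2}$)
$y = \frac{67}{18}$ ($y = - \frac{-30 - \frac{7}{2}}{9} = \left(- \frac{1}{9}\right) \left(- \frac{67}{2}\right) = \frac{67}{18} \approx 3.7222$)
$y 38 = \frac{67}{18} \cdot 38 = \frac{1273}{9}$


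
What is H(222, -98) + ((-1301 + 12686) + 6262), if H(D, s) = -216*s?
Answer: 38815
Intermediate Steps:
H(222, -98) + ((-1301 + 12686) + 6262) = -216*(-98) + ((-1301 + 12686) + 6262) = 21168 + (11385 + 6262) = 21168 + 17647 = 38815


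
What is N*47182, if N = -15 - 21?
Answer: -1698552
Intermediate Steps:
N = -36
N*47182 = -36*47182 = -1698552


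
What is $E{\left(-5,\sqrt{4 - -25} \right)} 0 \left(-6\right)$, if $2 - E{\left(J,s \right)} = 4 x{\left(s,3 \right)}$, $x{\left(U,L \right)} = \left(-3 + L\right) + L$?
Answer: $0$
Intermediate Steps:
$x{\left(U,L \right)} = -3 + 2 L$
$E{\left(J,s \right)} = -10$ ($E{\left(J,s \right)} = 2 - 4 \left(-3 + 2 \cdot 3\right) = 2 - 4 \left(-3 + 6\right) = 2 - 4 \cdot 3 = 2 - 12 = -10$)
$E{\left(-5,\sqrt{4 - -25} \right)} 0 \left(-6\right) = - 10 \cdot 0 \left(-6\right) = \left(-10\right) 0 = 0$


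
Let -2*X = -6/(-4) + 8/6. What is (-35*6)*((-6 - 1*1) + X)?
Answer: 3535/2 ≈ 1767.5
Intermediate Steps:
X = -17/12 (X = -(-6/(-4) + 8/6)/2 = -(-6*(-1/4) + 8*(1/6))/2 = -(3/2 + 4/3)/2 = -1/2*17/6 = -17/12 ≈ -1.4167)
(-35*6)*((-6 - 1*1) + X) = (-35*6)*((-6 - 1*1) - 17/12) = -210*((-6 - 1) - 17/12) = -210*(-7 - 17/12) = -210*(-101/12) = 3535/2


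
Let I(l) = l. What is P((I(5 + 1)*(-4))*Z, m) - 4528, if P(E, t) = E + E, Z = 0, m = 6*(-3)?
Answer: -4528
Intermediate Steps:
m = -18
P(E, t) = 2*E
P((I(5 + 1)*(-4))*Z, m) - 4528 = 2*(((5 + 1)*(-4))*0) - 4528 = 2*((6*(-4))*0) - 4528 = 2*(-24*0) - 4528 = 2*0 - 4528 = 0 - 4528 = -4528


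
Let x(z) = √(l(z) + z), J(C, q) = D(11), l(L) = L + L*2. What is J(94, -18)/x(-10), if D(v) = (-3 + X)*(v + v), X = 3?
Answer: 0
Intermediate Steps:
l(L) = 3*L (l(L) = L + 2*L = 3*L)
D(v) = 0 (D(v) = (-3 + 3)*(v + v) = 0*(2*v) = 0)
J(C, q) = 0
x(z) = 2*√z (x(z) = √(3*z + z) = √(4*z) = 2*√z)
J(94, -18)/x(-10) = 0/((2*√(-10))) = 0/((2*(I*√10))) = 0/((2*I*√10)) = 0*(-I*√10/20) = 0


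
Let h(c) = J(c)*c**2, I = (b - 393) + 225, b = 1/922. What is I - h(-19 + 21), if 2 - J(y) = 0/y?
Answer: -162271/922 ≈ -176.00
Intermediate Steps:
b = 1/922 ≈ 0.0010846
I = -154895/922 (I = (1/922 - 393) + 225 = -362345/922 + 225 = -154895/922 ≈ -168.00)
J(y) = 2 (J(y) = 2 - 0/y = 2 - 1*0 = 2 + 0 = 2)
h(c) = 2*c**2
I - h(-19 + 21) = -154895/922 - 2*(-19 + 21)**2 = -154895/922 - 2*2**2 = -154895/922 - 2*4 = -154895/922 - 1*8 = -154895/922 - 8 = -162271/922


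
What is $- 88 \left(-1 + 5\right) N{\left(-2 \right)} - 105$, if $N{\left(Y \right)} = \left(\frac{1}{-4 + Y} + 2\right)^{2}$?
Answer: $- \frac{11593}{9} \approx -1288.1$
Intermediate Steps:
$N{\left(Y \right)} = \left(2 + \frac{1}{-4 + Y}\right)^{2}$
$- 88 \left(-1 + 5\right) N{\left(-2 \right)} - 105 = - 88 \left(-1 + 5\right) \frac{\left(-7 + 2 \left(-2\right)\right)^{2}}{\left(-4 - 2\right)^{2}} - 105 = - 88 \cdot 4 \frac{\left(-7 - 4\right)^{2}}{36} - 105 = - 88 \cdot 4 \left(-11\right)^{2} \cdot \frac{1}{36} - 105 = - 88 \cdot 4 \cdot 121 \cdot \frac{1}{36} - 105 = - 88 \cdot 4 \cdot \frac{121}{36} - 105 = \left(-88\right) \frac{121}{9} - 105 = - \frac{10648}{9} - 105 = - \frac{11593}{9}$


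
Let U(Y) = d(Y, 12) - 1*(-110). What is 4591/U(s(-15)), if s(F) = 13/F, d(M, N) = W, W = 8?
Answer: 4591/118 ≈ 38.907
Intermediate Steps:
d(M, N) = 8
U(Y) = 118 (U(Y) = 8 - 1*(-110) = 8 + 110 = 118)
4591/U(s(-15)) = 4591/118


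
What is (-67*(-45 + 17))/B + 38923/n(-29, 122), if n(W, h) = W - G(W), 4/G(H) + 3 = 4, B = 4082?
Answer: -79410889/67353 ≈ -1179.0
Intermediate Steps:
G(H) = 4 (G(H) = 4/(-3 + 4) = 4/1 = 4*1 = 4)
n(W, h) = -4 + W (n(W, h) = W - 1*4 = W - 4 = -4 + W)
(-67*(-45 + 17))/B + 38923/n(-29, 122) = -67*(-45 + 17)/4082 + 38923/(-4 - 29) = -67*(-28)*(1/4082) + 38923/(-33) = 1876*(1/4082) + 38923*(-1/33) = 938/2041 - 38923/33 = -79410889/67353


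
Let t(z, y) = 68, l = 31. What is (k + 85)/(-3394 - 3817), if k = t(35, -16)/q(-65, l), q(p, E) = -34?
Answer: -83/7211 ≈ -0.011510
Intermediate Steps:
k = -2 (k = 68/(-34) = 68*(-1/34) = -2)
(k + 85)/(-3394 - 3817) = (-2 + 85)/(-3394 - 3817) = 83/(-7211) = 83*(-1/7211) = -83/7211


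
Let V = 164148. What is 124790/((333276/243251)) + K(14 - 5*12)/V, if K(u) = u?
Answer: 34602503496446/379906867 ≈ 91082.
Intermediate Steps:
124790/((333276/243251)) + K(14 - 5*12)/V = 124790/((333276/243251)) + (14 - 5*12)/164148 = 124790/((333276*(1/243251))) + (14 - 60)*(1/164148) = 124790/(333276/243251) - 46*1/164148 = 124790*(243251/333276) - 23/82074 = 15177646145/166638 - 23/82074 = 34602503496446/379906867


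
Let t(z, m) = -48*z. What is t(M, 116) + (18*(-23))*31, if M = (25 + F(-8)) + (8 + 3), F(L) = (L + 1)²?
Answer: -16914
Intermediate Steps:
F(L) = (1 + L)²
M = 85 (M = (25 + (1 - 8)²) + (8 + 3) = (25 + (-7)²) + 11 = (25 + 49) + 11 = 74 + 11 = 85)
t(M, 116) + (18*(-23))*31 = -48*85 + (18*(-23))*31 = -4080 - 414*31 = -4080 - 12834 = -16914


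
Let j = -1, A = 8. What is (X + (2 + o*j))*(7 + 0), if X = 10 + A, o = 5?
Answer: 105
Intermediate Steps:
X = 18 (X = 10 + 8 = 18)
(X + (2 + o*j))*(7 + 0) = (18 + (2 + 5*(-1)))*(7 + 0) = (18 + (2 - 5))*7 = (18 - 3)*7 = 15*7 = 105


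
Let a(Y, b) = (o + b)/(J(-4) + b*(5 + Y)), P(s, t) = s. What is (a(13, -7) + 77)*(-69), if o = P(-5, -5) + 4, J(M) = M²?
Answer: -292491/55 ≈ -5318.0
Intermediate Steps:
o = -1 (o = -5 + 4 = -1)
a(Y, b) = (-1 + b)/(16 + b*(5 + Y)) (a(Y, b) = (-1 + b)/((-4)² + b*(5 + Y)) = (-1 + b)/(16 + b*(5 + Y)))
(a(13, -7) + 77)*(-69) = ((-1 - 7)/(16 + 5*(-7) + 13*(-7)) + 77)*(-69) = (-8/(16 - 35 - 91) + 77)*(-69) = (-8/(-110) + 77)*(-69) = (-1/110*(-8) + 77)*(-69) = (4/55 + 77)*(-69) = (4239/55)*(-69) = -292491/55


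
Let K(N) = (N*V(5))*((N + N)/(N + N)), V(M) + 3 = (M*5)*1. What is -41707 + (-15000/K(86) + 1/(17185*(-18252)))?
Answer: -6188888192580293/148361473260 ≈ -41715.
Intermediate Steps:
V(M) = -3 + 5*M (V(M) = -3 + (M*5)*1 = -3 + (5*M)*1 = -3 + 5*M)
K(N) = 22*N (K(N) = (N*(-3 + 5*5))*((N + N)/(N + N)) = (N*(-3 + 25))*((2*N)/((2*N))) = (N*22)*((2*N)*(1/(2*N))) = (22*N)*1 = 22*N)
-41707 + (-15000/K(86) + 1/(17185*(-18252))) = -41707 + (-15000/(22*86) + 1/(17185*(-18252))) = -41707 + (-15000/1892 + (1/17185)*(-1/18252)) = -41707 + (-15000*1/1892 - 1/313660620) = -41707 + (-3750/473 - 1/313660620) = -41707 - 1176227325473/148361473260 = -6188888192580293/148361473260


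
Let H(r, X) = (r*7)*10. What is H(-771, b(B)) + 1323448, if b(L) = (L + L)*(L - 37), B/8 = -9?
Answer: 1269478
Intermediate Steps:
B = -72 (B = 8*(-9) = -72)
b(L) = 2*L*(-37 + L) (b(L) = (2*L)*(-37 + L) = 2*L*(-37 + L))
H(r, X) = 70*r (H(r, X) = (7*r)*10 = 70*r)
H(-771, b(B)) + 1323448 = 70*(-771) + 1323448 = -53970 + 1323448 = 1269478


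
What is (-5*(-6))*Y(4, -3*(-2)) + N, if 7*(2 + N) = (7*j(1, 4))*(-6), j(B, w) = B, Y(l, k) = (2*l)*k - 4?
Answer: 1312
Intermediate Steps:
Y(l, k) = -4 + 2*k*l (Y(l, k) = 2*k*l - 4 = -4 + 2*k*l)
N = -8 (N = -2 + ((7*1)*(-6))/7 = -2 + (7*(-6))/7 = -2 + (1/7)*(-42) = -2 - 6 = -8)
(-5*(-6))*Y(4, -3*(-2)) + N = (-5*(-6))*(-4 + 2*(-3*(-2))*4) - 8 = 30*(-4 + 2*6*4) - 8 = 30*(-4 + 48) - 8 = 30*44 - 8 = 1320 - 8 = 1312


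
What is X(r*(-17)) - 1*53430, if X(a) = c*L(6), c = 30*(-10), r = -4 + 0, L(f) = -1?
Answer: -53130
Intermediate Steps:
r = -4
c = -300
X(a) = 300 (X(a) = -300*(-1) = 300)
X(r*(-17)) - 1*53430 = 300 - 1*53430 = 300 - 53430 = -53130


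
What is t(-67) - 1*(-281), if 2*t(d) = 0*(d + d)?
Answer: 281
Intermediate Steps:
t(d) = 0 (t(d) = (0*(d + d))/2 = (0*(2*d))/2 = (1/2)*0 = 0)
t(-67) - 1*(-281) = 0 - 1*(-281) = 0 + 281 = 281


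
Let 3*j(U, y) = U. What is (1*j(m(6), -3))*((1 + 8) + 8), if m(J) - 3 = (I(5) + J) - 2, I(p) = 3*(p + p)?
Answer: 629/3 ≈ 209.67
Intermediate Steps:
I(p) = 6*p (I(p) = 3*(2*p) = 6*p)
m(J) = 31 + J (m(J) = 3 + ((6*5 + J) - 2) = 3 + ((30 + J) - 2) = 3 + (28 + J) = 31 + J)
j(U, y) = U/3
(1*j(m(6), -3))*((1 + 8) + 8) = (1*((31 + 6)/3))*((1 + 8) + 8) = (1*((⅓)*37))*(9 + 8) = (1*(37/3))*17 = (37/3)*17 = 629/3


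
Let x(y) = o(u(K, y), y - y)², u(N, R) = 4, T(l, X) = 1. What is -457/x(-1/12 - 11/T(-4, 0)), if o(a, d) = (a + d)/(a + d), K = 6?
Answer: -457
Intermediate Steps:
o(a, d) = 1
x(y) = 1 (x(y) = 1² = 1)
-457/x(-1/12 - 11/T(-4, 0)) = -457/1 = -457*1 = -457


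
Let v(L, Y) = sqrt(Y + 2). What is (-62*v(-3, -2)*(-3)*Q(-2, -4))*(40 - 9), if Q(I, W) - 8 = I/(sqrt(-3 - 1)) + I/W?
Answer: 0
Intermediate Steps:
v(L, Y) = sqrt(2 + Y)
Q(I, W) = 8 + I/W - I*I/2 (Q(I, W) = 8 + (I/(sqrt(-3 - 1)) + I/W) = 8 + (I/(sqrt(-4)) + I/W) = 8 + (I/((2*I)) + I/W) = 8 + (I*(-I/2) + I/W) = 8 + (-I*I/2 + I/W) = 8 + (I/W - I*I/2) = 8 + I/W - I*I/2)
(-62*v(-3, -2)*(-3)*Q(-2, -4))*(40 - 9) = (-62*sqrt(2 - 2)*(-3)*(8 - 2/(-4) - 1/2*I*(-2)))*(40 - 9) = -62*sqrt(0)*(-3)*(8 - 2*(-1/4) + I)*31 = -62*0*(-3)*(8 + 1/2 + I)*31 = -0*(17/2 + I)*31 = -62*0*31 = 0*31 = 0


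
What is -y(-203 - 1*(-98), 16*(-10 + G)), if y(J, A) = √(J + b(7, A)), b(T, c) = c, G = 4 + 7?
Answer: -I*√89 ≈ -9.434*I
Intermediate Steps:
G = 11
y(J, A) = √(A + J) (y(J, A) = √(J + A) = √(A + J))
-y(-203 - 1*(-98), 16*(-10 + G)) = -√(16*(-10 + 11) + (-203 - 1*(-98))) = -√(16*1 + (-203 + 98)) = -√(16 - 105) = -√(-89) = -I*√89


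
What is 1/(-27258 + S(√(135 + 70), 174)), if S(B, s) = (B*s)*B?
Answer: 1/8412 ≈ 0.00011888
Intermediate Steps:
S(B, s) = s*B²
1/(-27258 + S(√(135 + 70), 174)) = 1/(-27258 + 174*(√(135 + 70))²) = 1/(-27258 + 174*(√205)²) = 1/(-27258 + 174*205) = 1/(-27258 + 35670) = 1/8412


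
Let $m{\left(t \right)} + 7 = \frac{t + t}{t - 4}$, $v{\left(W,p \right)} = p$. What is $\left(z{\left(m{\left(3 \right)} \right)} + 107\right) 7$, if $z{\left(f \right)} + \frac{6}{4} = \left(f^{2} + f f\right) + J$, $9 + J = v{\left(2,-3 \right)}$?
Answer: $\frac{6041}{2} \approx 3020.5$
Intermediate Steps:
$J = -12$ ($J = -9 - 3 = -12$)
$m{\left(t \right)} = -7 + \frac{2 t}{-4 + t}$ ($m{\left(t \right)} = -7 + \frac{t + t}{t - 4} = -7 + \frac{2 t}{-4 + t}$)
$z{\left(f \right)} = - \frac{27}{2} + 2 f^{2}$ ($z{\left(f \right)} = - \frac{3}{2} - \left(12 - f^{2} - f f\right) = - \frac{3}{2} + \left(\left(f^{2} + f^{2}\right) - 12\right) = - \frac{3}{2} + \left(2 f^{2} - 12\right) = - \frac{3}{2} + \left(-12 + 2 f^{2}\right) = - \frac{27}{2} + 2 f^{2}$)
$\left(z{\left(m{\left(3 \right)} \right)} + 107\right) 7 = \left(\left(- \frac{27}{2} + 2 \left(\frac{28 - 15}{-4 + 3}\right)^{2}\right) + 107\right) 7 = \left(\left(- \frac{27}{2} + 2 \left(\frac{28 - 15}{-1}\right)^{2}\right) + 107\right) 7 = \left(\left(- \frac{27}{2} + 2 \left(\left(-1\right) 13\right)^{2}\right) + 107\right) 7 = \left(\left(- \frac{27}{2} + 2 \left(-13\right)^{2}\right) + 107\right) 7 = \left(\left(- \frac{27}{2} + 2 \cdot 169\right) + 107\right) 7 = \left(\left(- \frac{27}{2} + 338\right) + 107\right) 7 = \left(\frac{649}{2} + 107\right) 7 = \frac{863}{2} \cdot 7 = \frac{6041}{2}$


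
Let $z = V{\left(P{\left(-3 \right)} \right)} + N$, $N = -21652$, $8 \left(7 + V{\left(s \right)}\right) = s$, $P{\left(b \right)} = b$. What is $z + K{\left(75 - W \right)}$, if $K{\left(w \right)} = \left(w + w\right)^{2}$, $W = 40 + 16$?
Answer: $- \frac{161723}{8} \approx -20215.0$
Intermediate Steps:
$V{\left(s \right)} = -7 + \frac{s}{8}$
$W = 56$
$K{\left(w \right)} = 4 w^{2}$ ($K{\left(w \right)} = \left(2 w\right)^{2} = 4 w^{2}$)
$z = - \frac{173275}{8}$ ($z = \left(-7 + \frac{1}{8} \left(-3\right)\right) - 21652 = \left(-7 - \frac{3}{8}\right) - 21652 = - \frac{59}{8} - 21652 = - \frac{173275}{8} \approx -21659.0$)
$z + K{\left(75 - W \right)} = - \frac{173275}{8} + 4 \left(75 - 56\right)^{2} = - \frac{173275}{8} + 4 \cdot 19^{2} = - \frac{173275}{8} + 4 \cdot 361 = - \frac{173275}{8} + 1444 = - \frac{161723}{8}$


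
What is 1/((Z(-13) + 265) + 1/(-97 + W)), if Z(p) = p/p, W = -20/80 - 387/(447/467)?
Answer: 298933/79515582 ≈ 0.0037594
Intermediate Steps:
W = -241121/596 (W = -20*1/80 - 387/(447*(1/467)) = -1/4 - 387/447/467 = -1/4 - 387*467/447 = -1/4 - 60243/149 = -241121/596 ≈ -404.57)
Z(p) = 1
1/((Z(-13) + 265) + 1/(-97 + W)) = 1/((1 + 265) + 1/(-97 - 241121/596)) = 1/(266 + 1/(-298933/596)) = 1/(266 - 596/298933) = 1/(79515582/298933) = 298933/79515582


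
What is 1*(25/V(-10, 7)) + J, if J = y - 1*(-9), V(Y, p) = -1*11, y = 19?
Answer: 283/11 ≈ 25.727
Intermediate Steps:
V(Y, p) = -11
J = 28 (J = 19 - 1*(-9) = 19 + 9 = 28)
1*(25/V(-10, 7)) + J = 1*(25/(-11)) + 28 = 1*(25*(-1/11)) + 28 = 1*(-25/11) + 28 = -25/11 + 28 = 283/11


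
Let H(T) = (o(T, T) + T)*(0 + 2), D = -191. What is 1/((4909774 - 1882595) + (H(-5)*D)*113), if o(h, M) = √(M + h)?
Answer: 3243009/10535740409641 + 43166*I*√10/10535740409641 ≈ 3.0781e-7 + 1.2956e-8*I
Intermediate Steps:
H(T) = 2*T + 2*√2*√T (H(T) = (√(T + T) + T)*(0 + 2) = (√(2*T) + T)*2 = (√2*√T + T)*2 = (T + √2*√T)*2 = 2*T + 2*√2*√T)
1/((4909774 - 1882595) + (H(-5)*D)*113) = 1/((4909774 - 1882595) + ((2*(-5) + 2*√2*√(-5))*(-191))*113) = 1/(3027179 + ((-10 + 2*√2*(I*√5))*(-191))*113) = 1/(3027179 + ((-10 + 2*I*√10)*(-191))*113) = 1/(3027179 + (1910 - 382*I*√10)*113) = 1/(3027179 + (215830 - 43166*I*√10)) = 1/(3243009 - 43166*I*√10)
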